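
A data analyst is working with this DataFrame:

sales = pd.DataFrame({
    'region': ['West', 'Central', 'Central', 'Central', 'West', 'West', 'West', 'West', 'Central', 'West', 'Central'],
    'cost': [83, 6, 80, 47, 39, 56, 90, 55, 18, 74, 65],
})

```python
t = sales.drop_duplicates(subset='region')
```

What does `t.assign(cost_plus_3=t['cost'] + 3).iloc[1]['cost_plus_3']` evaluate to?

drop duplicate region (keep=first):
    region  cost
0     West    83
1  Central     6
add column cost_plus_3 = t['cost'] + 3:
    region  cost  cost_plus_3
0     West    83           86
1  Central     6            9
Taking the value at position 1, column 'cost_plus_3' gives 9.

9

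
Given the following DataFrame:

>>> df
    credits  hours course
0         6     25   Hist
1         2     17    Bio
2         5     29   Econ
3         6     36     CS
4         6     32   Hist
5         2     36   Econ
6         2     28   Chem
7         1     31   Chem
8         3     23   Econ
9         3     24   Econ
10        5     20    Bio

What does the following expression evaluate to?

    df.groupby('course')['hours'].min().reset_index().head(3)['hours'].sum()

group by course, min of hours:
course
Bio     17
CS      36
Chem    28
Econ    23
Hist    25
Name: hours, dtype: int64
reset_index():
  course  hours
0    Bio     17
1     CS     36
2   Chem     28
3   Econ     23
4   Hist     25
take first 3 rows:
  course  hours
0    Bio     17
1     CS     36
2   Chem     28

81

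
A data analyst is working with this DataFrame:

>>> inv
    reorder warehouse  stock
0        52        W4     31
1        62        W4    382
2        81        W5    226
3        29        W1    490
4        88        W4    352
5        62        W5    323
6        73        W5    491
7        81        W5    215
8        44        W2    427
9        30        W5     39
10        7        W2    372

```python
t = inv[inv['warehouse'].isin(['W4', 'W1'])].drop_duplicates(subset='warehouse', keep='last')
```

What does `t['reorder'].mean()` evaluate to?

filter rows where warehouse in ['W4', 'W1']:
   reorder warehouse  stock
0       52        W4     31
1       62        W4    382
3       29        W1    490
4       88        W4    352
drop duplicate warehouse (keep=last):
   reorder warehouse  stock
3       29        W1    490
4       88        W4    352

58.5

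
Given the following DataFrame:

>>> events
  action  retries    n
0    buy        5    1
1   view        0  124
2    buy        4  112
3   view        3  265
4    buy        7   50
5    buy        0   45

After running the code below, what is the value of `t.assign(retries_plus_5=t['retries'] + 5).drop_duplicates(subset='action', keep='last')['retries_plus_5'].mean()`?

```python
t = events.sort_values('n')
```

8.5

sort by n:
  action  retries    n
0    buy        5    1
5    buy        0   45
4    buy        7   50
2    buy        4  112
1   view        0  124
3   view        3  265
add column retries_plus_5 = t['retries'] + 5:
  action  retries    n  retries_plus_5
0    buy        5    1              10
5    buy        0   45               5
4    buy        7   50              12
2    buy        4  112               9
1   view        0  124               5
3   view        3  265               8
drop duplicate action (keep=last):
  action  retries    n  retries_plus_5
2    buy        4  112               9
3   view        3  265               8
So mean() = 8.5.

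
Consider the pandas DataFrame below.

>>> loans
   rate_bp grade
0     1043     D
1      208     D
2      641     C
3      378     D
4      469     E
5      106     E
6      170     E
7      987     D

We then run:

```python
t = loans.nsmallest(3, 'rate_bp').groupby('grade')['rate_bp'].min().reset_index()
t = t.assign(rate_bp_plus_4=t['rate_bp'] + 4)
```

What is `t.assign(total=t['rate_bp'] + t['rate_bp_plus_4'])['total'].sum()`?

636

take 3 rows with smallest rate_bp:
   rate_bp grade
5      106     E
6      170     E
1      208     D
group by grade, min of rate_bp:
grade
D    208
E    106
Name: rate_bp, dtype: int64
reset_index():
  grade  rate_bp
0     D      208
1     E      106
add column rate_bp_plus_4 = t['rate_bp'] + 4:
  grade  rate_bp  rate_bp_plus_4
0     D      208             212
1     E      106             110
add column total = t['rate_bp'] + t['rate_bp_plus_4']:
  grade  rate_bp  rate_bp_plus_4  total
0     D      208             212    420
1     E      106             110    216
So sum() = 636.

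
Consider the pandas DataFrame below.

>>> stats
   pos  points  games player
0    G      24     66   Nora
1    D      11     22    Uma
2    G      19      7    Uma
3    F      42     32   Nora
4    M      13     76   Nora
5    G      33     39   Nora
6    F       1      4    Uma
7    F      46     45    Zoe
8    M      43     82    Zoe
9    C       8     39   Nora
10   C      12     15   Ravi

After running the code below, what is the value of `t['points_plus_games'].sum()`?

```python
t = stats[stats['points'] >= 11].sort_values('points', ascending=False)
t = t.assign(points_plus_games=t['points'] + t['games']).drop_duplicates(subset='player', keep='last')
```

filter rows where points >= 11:
   pos  points  games player
0    G      24     66   Nora
1    D      11     22    Uma
2    G      19      7    Uma
3    F      42     32   Nora
4    M      13     76   Nora
5    G      33     39   Nora
7    F      46     45    Zoe
8    M      43     82    Zoe
10   C      12     15   Ravi
sort by points descending:
   pos  points  games player
7    F      46     45    Zoe
8    M      43     82    Zoe
3    F      42     32   Nora
5    G      33     39   Nora
0    G      24     66   Nora
2    G      19      7    Uma
4    M      13     76   Nora
10   C      12     15   Ravi
1    D      11     22    Uma
add column points_plus_games = t['points'] + t['games']:
   pos  points  games player  points_plus_games
7    F      46     45    Zoe                 91
8    M      43     82    Zoe                125
3    F      42     32   Nora                 74
5    G      33     39   Nora                 72
0    G      24     66   Nora                 90
2    G      19      7    Uma                 26
4    M      13     76   Nora                 89
10   C      12     15   Ravi                 27
1    D      11     22    Uma                 33
drop duplicate player (keep=last):
   pos  points  games player  points_plus_games
8    M      43     82    Zoe                125
4    M      13     76   Nora                 89
10   C      12     15   Ravi                 27
1    D      11     22    Uma                 33
The sum of column 'points_plus_games' is 274.

274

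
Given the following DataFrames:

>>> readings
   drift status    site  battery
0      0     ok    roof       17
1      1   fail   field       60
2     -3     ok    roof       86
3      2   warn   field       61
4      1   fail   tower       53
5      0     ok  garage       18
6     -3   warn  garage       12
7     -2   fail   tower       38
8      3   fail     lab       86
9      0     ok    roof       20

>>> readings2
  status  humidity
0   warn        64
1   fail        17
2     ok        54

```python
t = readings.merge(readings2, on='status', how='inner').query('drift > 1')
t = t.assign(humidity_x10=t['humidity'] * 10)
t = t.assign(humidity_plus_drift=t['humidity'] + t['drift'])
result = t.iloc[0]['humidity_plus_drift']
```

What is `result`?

merge on 'status' (how='inner') → 10 rows:
   drift status    site  battery  humidity
0      0     ok    roof       17        54
1      1   fail   field       60        17
2     -3     ok    roof       86        54
3      2   warn   field       61        64
4      1   fail   tower       53        17
5      0     ok  garage       18        54
6     -3   warn  garage       12        64
7     -2   fail   tower       38        17
8      3   fail     lab       86        17
9      0     ok    roof       20        54
filter rows where drift > 1:
   drift status   site  battery  humidity
3      2   warn  field       61        64
8      3   fail    lab       86        17
add column humidity_x10 = t['humidity'] * 10:
   drift status   site  battery  humidity  humidity_x10
3      2   warn  field       61        64           640
8      3   fail    lab       86        17           170
add column humidity_plus_drift = t['humidity'] + t['drift']:
   drift status   site  battery  humidity  humidity_x10  humidity_plus_drift
3      2   warn  field       61        64           640                   66
8      3   fail    lab       86        17           170                   20

66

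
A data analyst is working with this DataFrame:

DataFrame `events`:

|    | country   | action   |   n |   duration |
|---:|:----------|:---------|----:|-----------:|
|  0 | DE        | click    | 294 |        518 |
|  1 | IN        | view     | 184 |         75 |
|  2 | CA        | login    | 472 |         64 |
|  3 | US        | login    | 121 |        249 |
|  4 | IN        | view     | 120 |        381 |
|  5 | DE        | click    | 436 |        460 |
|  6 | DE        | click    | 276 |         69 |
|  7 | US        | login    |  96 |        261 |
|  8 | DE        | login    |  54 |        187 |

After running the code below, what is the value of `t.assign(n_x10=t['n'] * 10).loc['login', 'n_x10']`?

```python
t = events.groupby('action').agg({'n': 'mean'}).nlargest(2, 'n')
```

1857.5

group by action, mean of n:
                 n
action            
click   335.333333
login   185.750000
view    152.000000
take 2 rows with largest n:
                 n
action            
click   335.333333
login   185.750000
add column n_x10 = t['n'] * 10:
                 n        n_x10
action                         
click   335.333333  3353.333333
login   185.750000  1857.500000
value at row 'login', column 'n_x10' → 1857.5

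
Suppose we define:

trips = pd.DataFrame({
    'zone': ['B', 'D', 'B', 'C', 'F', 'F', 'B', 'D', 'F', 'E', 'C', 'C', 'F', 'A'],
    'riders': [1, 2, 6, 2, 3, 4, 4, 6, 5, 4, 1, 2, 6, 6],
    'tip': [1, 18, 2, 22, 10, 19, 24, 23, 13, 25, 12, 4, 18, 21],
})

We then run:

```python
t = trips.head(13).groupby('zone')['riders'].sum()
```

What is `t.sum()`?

46

take first 13 rows:
   zone  riders  tip
0     B       1    1
1     D       2   18
2     B       6    2
3     C       2   22
4     F       3   10
5     F       4   19
6     B       4   24
7     D       6   23
8     F       5   13
9     E       4   25
10    C       1   12
11    C       2    4
12    F       6   18
group by zone, sum of riders:
zone
B    11
C     5
D     8
E     4
F    18
Name: riders, dtype: int64
So sum() = 46.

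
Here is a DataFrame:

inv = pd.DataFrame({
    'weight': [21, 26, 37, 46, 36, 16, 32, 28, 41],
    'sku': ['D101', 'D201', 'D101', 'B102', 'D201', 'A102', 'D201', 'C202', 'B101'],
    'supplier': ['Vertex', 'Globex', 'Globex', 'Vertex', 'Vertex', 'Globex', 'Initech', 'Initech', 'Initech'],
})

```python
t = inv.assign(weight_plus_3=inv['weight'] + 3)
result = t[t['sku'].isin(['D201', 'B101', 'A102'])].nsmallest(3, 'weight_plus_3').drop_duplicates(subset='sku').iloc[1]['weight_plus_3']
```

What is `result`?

add column weight_plus_3 = inv['weight'] + 3:
   weight   sku supplier  weight_plus_3
0      21  D101   Vertex             24
1      26  D201   Globex             29
2      37  D101   Globex             40
3      46  B102   Vertex             49
4      36  D201   Vertex             39
5      16  A102   Globex             19
6      32  D201  Initech             35
7      28  C202  Initech             31
8      41  B101  Initech             44
filter rows where sku in ['D201', 'B101', 'A102']:
   weight   sku supplier  weight_plus_3
1      26  D201   Globex             29
4      36  D201   Vertex             39
5      16  A102   Globex             19
6      32  D201  Initech             35
8      41  B101  Initech             44
take 3 rows with smallest weight_plus_3:
   weight   sku supplier  weight_plus_3
5      16  A102   Globex             19
1      26  D201   Globex             29
6      32  D201  Initech             35
drop duplicate sku (keep=first):
   weight   sku supplier  weight_plus_3
5      16  A102   Globex             19
1      26  D201   Globex             29
The value at position 1, column 'weight_plus_3' is 29.

29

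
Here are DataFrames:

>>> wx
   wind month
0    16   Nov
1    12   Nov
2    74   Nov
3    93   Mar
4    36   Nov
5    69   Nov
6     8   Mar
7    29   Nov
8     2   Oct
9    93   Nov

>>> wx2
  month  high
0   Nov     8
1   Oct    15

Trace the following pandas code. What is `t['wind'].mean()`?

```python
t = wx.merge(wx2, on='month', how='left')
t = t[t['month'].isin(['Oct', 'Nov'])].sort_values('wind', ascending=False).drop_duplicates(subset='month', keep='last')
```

merge on 'month' (how='left') → 10 rows:
   wind month  high
0    16   Nov   8.0
1    12   Nov   8.0
2    74   Nov   8.0
3    93   Mar   NaN
4    36   Nov   8.0
5    69   Nov   8.0
6     8   Mar   NaN
7    29   Nov   8.0
8     2   Oct  15.0
9    93   Nov   8.0
filter rows where month in ['Oct', 'Nov']:
   wind month  high
0    16   Nov   8.0
1    12   Nov   8.0
2    74   Nov   8.0
4    36   Nov   8.0
5    69   Nov   8.0
7    29   Nov   8.0
8     2   Oct  15.0
9    93   Nov   8.0
sort by wind descending:
   wind month  high
9    93   Nov   8.0
2    74   Nov   8.0
5    69   Nov   8.0
4    36   Nov   8.0
7    29   Nov   8.0
0    16   Nov   8.0
1    12   Nov   8.0
8     2   Oct  15.0
drop duplicate month (keep=last):
   wind month  high
1    12   Nov   8.0
8     2   Oct  15.0
Then the mean of column 'wind': 7.0

7.0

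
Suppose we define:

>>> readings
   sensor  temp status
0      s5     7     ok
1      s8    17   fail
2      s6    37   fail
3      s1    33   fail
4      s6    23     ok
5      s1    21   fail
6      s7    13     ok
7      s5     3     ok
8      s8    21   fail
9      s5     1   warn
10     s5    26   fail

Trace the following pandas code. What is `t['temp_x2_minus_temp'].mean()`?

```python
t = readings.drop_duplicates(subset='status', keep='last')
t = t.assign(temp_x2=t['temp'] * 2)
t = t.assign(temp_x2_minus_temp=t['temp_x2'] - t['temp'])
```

drop duplicate status (keep=last):
   sensor  temp status
7      s5     3     ok
9      s5     1   warn
10     s5    26   fail
add column temp_x2 = t['temp'] * 2:
   sensor  temp status  temp_x2
7      s5     3     ok        6
9      s5     1   warn        2
10     s5    26   fail       52
add column temp_x2_minus_temp = t['temp_x2'] - t['temp']:
   sensor  temp status  temp_x2  temp_x2_minus_temp
7      s5     3     ok        6                   3
9      s5     1   warn        2                   1
10     s5    26   fail       52                  26
So mean() = 10.0.

10.0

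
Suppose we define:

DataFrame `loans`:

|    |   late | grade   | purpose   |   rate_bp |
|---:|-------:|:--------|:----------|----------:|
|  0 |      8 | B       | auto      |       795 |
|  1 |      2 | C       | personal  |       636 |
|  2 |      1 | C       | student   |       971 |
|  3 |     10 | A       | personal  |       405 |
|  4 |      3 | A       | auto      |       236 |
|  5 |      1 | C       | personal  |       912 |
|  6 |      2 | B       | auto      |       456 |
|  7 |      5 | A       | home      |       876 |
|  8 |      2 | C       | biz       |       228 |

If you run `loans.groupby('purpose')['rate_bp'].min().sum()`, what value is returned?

2716

group by purpose, min of rate_bp:
purpose
auto        236
biz         228
home        876
personal    405
student     971
Name: rate_bp, dtype: int64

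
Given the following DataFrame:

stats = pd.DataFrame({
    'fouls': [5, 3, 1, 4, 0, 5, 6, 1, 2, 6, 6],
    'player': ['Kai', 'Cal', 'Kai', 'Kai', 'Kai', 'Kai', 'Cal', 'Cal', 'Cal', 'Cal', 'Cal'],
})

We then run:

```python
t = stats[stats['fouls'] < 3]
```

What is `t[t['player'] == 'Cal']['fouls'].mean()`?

1.5

filter rows where fouls < 3:
   fouls player
2      1    Kai
4      0    Kai
7      1    Cal
8      2    Cal
filter rows where player == 'Cal':
   fouls player
7      1    Cal
8      2    Cal
Taking the mean of column 'fouls' gives 1.5.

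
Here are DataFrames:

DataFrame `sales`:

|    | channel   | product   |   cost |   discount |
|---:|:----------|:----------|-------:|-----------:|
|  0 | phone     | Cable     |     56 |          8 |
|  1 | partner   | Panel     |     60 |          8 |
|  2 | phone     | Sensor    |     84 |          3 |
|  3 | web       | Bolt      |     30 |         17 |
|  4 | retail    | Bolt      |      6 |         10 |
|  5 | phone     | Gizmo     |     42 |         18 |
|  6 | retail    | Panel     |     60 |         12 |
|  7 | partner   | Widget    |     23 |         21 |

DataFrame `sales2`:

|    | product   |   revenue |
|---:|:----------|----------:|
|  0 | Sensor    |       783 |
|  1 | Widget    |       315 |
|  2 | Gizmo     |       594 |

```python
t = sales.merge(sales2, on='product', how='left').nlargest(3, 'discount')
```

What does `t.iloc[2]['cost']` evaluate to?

merge on 'product' (how='left') → 8 rows:
   channel product  cost  discount  revenue
0    phone   Cable    56         8      NaN
1  partner   Panel    60         8      NaN
2    phone  Sensor    84         3    783.0
3      web    Bolt    30        17      NaN
4   retail    Bolt     6        10      NaN
5    phone   Gizmo    42        18    594.0
6   retail   Panel    60        12      NaN
7  partner  Widget    23        21    315.0
take 3 rows with largest discount:
   channel product  cost  discount  revenue
7  partner  Widget    23        21    315.0
5    phone   Gizmo    42        18    594.0
3      web    Bolt    30        17      NaN
Reading off the value at position 2, column 'cost', we get 30.

30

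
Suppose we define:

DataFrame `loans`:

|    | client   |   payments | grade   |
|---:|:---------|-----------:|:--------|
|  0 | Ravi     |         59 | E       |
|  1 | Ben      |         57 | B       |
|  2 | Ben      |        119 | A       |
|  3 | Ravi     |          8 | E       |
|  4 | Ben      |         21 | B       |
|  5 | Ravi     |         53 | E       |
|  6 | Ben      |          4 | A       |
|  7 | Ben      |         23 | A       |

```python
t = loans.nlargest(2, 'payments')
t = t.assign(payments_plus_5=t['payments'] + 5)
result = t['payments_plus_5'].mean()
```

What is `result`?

94.0

take 2 rows with largest payments:
  client  payments grade
2    Ben       119     A
0   Ravi        59     E
add column payments_plus_5 = t['payments'] + 5:
  client  payments grade  payments_plus_5
2    Ben       119     A              124
0   Ravi        59     E               64
Hence 94.0.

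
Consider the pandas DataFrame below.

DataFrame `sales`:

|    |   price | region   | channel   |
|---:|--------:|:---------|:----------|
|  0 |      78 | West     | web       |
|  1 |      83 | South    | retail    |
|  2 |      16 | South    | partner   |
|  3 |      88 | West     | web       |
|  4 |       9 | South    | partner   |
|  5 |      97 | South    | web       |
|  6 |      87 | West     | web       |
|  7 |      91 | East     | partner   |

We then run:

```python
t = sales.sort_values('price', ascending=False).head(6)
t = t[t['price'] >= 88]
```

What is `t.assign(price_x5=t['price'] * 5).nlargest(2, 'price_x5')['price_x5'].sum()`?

940

sort by price descending:
   price region  channel
5     97  South      web
7     91   East  partner
3     88   West      web
6     87   West      web
1     83  South   retail
0     78   West      web
2     16  South  partner
4      9  South  partner
take first 6 rows:
   price region  channel
5     97  South      web
7     91   East  partner
3     88   West      web
6     87   West      web
1     83  South   retail
0     78   West      web
filter rows where price >= 88:
   price region  channel
5     97  South      web
7     91   East  partner
3     88   West      web
add column price_x5 = t['price'] * 5:
   price region  channel  price_x5
5     97  South      web       485
7     91   East  partner       455
3     88   West      web       440
take 2 rows with largest price_x5:
   price region  channel  price_x5
5     97  South      web       485
7     91   East  partner       455
Then the sum of column 'price_x5': 940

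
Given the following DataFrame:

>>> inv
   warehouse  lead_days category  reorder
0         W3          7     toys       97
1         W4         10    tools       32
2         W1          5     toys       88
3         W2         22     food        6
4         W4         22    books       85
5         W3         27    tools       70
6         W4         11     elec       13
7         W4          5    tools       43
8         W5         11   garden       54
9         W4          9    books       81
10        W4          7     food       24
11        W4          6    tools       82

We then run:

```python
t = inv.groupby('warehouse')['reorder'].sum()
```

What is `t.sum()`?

group by warehouse, sum of reorder:
warehouse
W1     88
W2      6
W3    167
W4    360
W5     54
Name: reorder, dtype: int64
sum of the resulting series → 675

675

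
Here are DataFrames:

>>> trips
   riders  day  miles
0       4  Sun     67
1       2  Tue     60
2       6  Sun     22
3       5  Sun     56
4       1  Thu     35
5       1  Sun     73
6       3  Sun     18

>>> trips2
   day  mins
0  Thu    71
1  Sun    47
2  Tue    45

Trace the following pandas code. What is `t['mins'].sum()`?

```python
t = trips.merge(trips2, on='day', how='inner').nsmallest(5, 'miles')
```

257

merge on 'day' (how='inner') → 7 rows:
   riders  day  miles  mins
0       4  Sun     67    47
1       2  Tue     60    45
2       6  Sun     22    47
3       5  Sun     56    47
4       1  Thu     35    71
5       1  Sun     73    47
6       3  Sun     18    47
take 5 rows with smallest miles:
   riders  day  miles  mins
6       3  Sun     18    47
2       6  Sun     22    47
4       1  Thu     35    71
3       5  Sun     56    47
1       2  Tue     60    45
The sum of column 'mins' is 257.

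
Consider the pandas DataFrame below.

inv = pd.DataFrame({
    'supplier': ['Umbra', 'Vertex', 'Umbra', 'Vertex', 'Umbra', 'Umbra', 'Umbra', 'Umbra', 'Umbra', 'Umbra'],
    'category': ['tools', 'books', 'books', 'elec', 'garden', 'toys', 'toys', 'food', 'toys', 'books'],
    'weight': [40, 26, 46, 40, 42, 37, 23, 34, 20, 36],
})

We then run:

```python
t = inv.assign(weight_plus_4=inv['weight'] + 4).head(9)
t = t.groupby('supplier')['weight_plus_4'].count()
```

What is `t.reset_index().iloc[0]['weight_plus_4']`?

7

add column weight_plus_4 = inv['weight'] + 4:
  supplier category  weight  weight_plus_4
0    Umbra    tools      40             44
1   Vertex    books      26             30
2    Umbra    books      46             50
3   Vertex     elec      40             44
4    Umbra   garden      42             46
5    Umbra     toys      37             41
6    Umbra     toys      23             27
7    Umbra     food      34             38
8    Umbra     toys      20             24
9    Umbra    books      36             40
take first 9 rows:
  supplier category  weight  weight_plus_4
0    Umbra    tools      40             44
1   Vertex    books      26             30
2    Umbra    books      46             50
3   Vertex     elec      40             44
4    Umbra   garden      42             46
5    Umbra     toys      37             41
6    Umbra     toys      23             27
7    Umbra     food      34             38
8    Umbra     toys      20             24
group by supplier, count of weight_plus_4:
supplier
Umbra     7
Vertex    2
Name: weight_plus_4, dtype: int64
reset_index():
  supplier  weight_plus_4
0    Umbra              7
1   Vertex              2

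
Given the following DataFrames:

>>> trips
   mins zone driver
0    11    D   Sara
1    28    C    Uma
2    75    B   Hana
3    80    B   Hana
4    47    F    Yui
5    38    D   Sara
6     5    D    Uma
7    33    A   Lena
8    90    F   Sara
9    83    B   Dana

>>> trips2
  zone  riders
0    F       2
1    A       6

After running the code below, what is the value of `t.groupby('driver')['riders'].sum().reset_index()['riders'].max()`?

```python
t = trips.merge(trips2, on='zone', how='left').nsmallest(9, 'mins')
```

merge on 'zone' (how='left') → 10 rows:
   mins zone driver  riders
0    11    D   Sara     NaN
1    28    C    Uma     NaN
2    75    B   Hana     NaN
3    80    B   Hana     NaN
4    47    F    Yui     2.0
5    38    D   Sara     NaN
6     5    D    Uma     NaN
7    33    A   Lena     6.0
8    90    F   Sara     2.0
9    83    B   Dana     NaN
take 9 rows with smallest mins:
   mins zone driver  riders
6     5    D    Uma     NaN
0    11    D   Sara     NaN
1    28    C    Uma     NaN
7    33    A   Lena     6.0
5    38    D   Sara     NaN
4    47    F    Yui     2.0
2    75    B   Hana     NaN
3    80    B   Hana     NaN
9    83    B   Dana     NaN
group by driver, sum of riders:
driver
Dana    0.0
Hana    0.0
Lena    6.0
Sara    0.0
Uma     0.0
Yui     2.0
Name: riders, dtype: float64
reset_index():
  driver  riders
0   Dana     0.0
1   Hana     0.0
2   Lena     6.0
3   Sara     0.0
4    Uma     0.0
5    Yui     2.0
max of column 'riders' → 6.0

6.0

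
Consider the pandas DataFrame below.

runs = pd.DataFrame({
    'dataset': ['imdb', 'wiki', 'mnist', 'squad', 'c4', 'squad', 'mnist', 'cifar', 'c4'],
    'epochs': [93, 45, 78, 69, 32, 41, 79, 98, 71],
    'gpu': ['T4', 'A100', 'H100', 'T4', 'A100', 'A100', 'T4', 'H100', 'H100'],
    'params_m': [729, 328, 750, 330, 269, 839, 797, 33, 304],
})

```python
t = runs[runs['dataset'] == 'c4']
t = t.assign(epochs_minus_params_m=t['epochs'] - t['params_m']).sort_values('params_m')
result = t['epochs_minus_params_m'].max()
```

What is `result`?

-233

filter rows where dataset == 'c4':
  dataset  epochs   gpu  params_m
4      c4      32  A100       269
8      c4      71  H100       304
add column epochs_minus_params_m = t['epochs'] - t['params_m']:
  dataset  epochs   gpu  params_m  epochs_minus_params_m
4      c4      32  A100       269                   -237
8      c4      71  H100       304                   -233
sort by params_m:
  dataset  epochs   gpu  params_m  epochs_minus_params_m
4      c4      32  A100       269                   -237
8      c4      71  H100       304                   -233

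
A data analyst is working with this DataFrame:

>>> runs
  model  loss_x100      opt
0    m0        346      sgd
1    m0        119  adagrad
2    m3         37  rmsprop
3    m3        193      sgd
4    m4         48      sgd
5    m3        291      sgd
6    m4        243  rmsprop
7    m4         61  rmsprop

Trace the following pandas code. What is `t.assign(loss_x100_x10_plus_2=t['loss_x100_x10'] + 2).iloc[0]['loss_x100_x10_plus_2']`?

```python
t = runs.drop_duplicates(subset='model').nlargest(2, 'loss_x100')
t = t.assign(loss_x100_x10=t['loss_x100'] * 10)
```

3462

drop duplicate model (keep=first):
  model  loss_x100      opt
0    m0        346      sgd
2    m3         37  rmsprop
4    m4         48      sgd
take 2 rows with largest loss_x100:
  model  loss_x100  opt
0    m0        346  sgd
4    m4         48  sgd
add column loss_x100_x10 = t['loss_x100'] * 10:
  model  loss_x100  opt  loss_x100_x10
0    m0        346  sgd           3460
4    m4         48  sgd            480
add column loss_x100_x10_plus_2 = t['loss_x100_x10'] + 2:
  model  loss_x100  opt  loss_x100_x10  loss_x100_x10_plus_2
0    m0        346  sgd           3460                  3462
4    m4         48  sgd            480                   482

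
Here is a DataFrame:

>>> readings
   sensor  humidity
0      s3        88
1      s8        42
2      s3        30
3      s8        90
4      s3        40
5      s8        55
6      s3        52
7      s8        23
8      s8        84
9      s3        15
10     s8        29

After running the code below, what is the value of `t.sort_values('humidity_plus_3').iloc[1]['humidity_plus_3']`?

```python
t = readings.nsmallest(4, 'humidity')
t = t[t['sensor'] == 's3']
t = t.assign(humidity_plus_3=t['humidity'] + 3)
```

33

take 4 rows with smallest humidity:
   sensor  humidity
9      s3        15
7      s8        23
10     s8        29
2      s3        30
filter rows where sensor == 's3':
  sensor  humidity
9     s3        15
2     s3        30
add column humidity_plus_3 = t['humidity'] + 3:
  sensor  humidity  humidity_plus_3
9     s3        15               18
2     s3        30               33
sort by humidity_plus_3:
  sensor  humidity  humidity_plus_3
9     s3        15               18
2     s3        30               33
Taking the value at position 1, column 'humidity_plus_3' gives 33.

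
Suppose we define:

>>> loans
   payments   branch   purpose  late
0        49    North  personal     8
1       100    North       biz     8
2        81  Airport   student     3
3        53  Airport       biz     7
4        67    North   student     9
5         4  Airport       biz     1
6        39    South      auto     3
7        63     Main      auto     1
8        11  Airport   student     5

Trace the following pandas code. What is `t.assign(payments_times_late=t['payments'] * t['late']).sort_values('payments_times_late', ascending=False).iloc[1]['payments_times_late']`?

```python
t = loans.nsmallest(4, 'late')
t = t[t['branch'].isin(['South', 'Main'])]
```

take 4 rows with smallest late:
   payments   branch  purpose  late
5         4  Airport      biz     1
7        63     Main     auto     1
2        81  Airport  student     3
6        39    South     auto     3
filter rows where branch in ['South', 'Main']:
   payments branch purpose  late
7        63   Main    auto     1
6        39  South    auto     3
add column payments_times_late = t['payments'] * t['late']:
   payments branch purpose  late  payments_times_late
7        63   Main    auto     1                   63
6        39  South    auto     3                  117
sort by payments_times_late descending:
   payments branch purpose  late  payments_times_late
6        39  South    auto     3                  117
7        63   Main    auto     1                   63
Finally, value at position 1, column 'payments_times_late' = 63.

63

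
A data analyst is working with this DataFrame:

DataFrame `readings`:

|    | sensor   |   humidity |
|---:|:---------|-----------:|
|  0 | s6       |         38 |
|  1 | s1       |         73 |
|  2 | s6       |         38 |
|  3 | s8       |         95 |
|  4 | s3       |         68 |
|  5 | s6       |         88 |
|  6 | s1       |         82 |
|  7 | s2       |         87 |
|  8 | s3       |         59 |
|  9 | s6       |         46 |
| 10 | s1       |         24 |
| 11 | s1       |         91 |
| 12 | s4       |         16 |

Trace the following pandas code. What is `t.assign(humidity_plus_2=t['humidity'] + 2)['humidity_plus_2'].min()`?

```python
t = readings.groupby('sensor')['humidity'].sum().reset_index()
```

group by sensor, sum of humidity:
sensor
s1    270
s2     87
s3    127
s4     16
s6    210
s8     95
Name: humidity, dtype: int64
reset_index():
  sensor  humidity
0     s1       270
1     s2        87
2     s3       127
3     s4        16
4     s6       210
5     s8        95
add column humidity_plus_2 = t['humidity'] + 2:
  sensor  humidity  humidity_plus_2
0     s1       270              272
1     s2        87               89
2     s3       127              129
3     s4        16               18
4     s6       210              212
5     s8        95               97
Reading off the min of column 'humidity_plus_2', we get 18.

18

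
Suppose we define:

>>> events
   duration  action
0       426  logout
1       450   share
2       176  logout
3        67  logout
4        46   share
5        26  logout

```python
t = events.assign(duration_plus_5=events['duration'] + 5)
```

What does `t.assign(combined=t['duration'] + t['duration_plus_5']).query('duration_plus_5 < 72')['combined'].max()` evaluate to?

add column duration_plus_5 = events['duration'] + 5:
   duration  action  duration_plus_5
0       426  logout              431
1       450   share              455
2       176  logout              181
3        67  logout               72
4        46   share               51
5        26  logout               31
add column combined = t['duration'] + t['duration_plus_5']:
   duration  action  duration_plus_5  combined
0       426  logout              431       857
1       450   share              455       905
2       176  logout              181       357
3        67  logout               72       139
4        46   share               51        97
5        26  logout               31        57
filter rows where duration_plus_5 < 72:
   duration  action  duration_plus_5  combined
4        46   share               51        97
5        26  logout               31        57
Reading off the max of column 'combined', we get 97.

97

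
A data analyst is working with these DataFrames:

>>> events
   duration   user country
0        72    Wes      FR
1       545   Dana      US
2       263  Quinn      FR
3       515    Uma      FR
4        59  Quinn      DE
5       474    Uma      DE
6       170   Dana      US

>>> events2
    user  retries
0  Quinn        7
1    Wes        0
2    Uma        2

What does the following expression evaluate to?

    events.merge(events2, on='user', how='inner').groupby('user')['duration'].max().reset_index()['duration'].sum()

850

merge on 'user' (how='inner') → 5 rows:
   duration   user country  retries
0        72    Wes      FR        0
1       263  Quinn      FR        7
2       515    Uma      FR        2
3        59  Quinn      DE        7
4       474    Uma      DE        2
group by user, max of duration:
user
Quinn    263
Uma      515
Wes       72
Name: duration, dtype: int64
reset_index():
    user  duration
0  Quinn       263
1    Uma       515
2    Wes        72
Then the sum of column 'duration': 850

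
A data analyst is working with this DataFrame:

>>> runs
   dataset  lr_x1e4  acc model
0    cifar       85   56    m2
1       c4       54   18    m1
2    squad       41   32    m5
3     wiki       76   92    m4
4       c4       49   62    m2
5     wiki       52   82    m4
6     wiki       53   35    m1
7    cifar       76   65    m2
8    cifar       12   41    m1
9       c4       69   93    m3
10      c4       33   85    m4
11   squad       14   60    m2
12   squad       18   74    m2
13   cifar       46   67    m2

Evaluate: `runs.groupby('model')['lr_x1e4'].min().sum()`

169

group by model, min of lr_x1e4:
model
m1    12
m2    14
m3    69
m4    33
m5    41
Name: lr_x1e4, dtype: int64
So sum() = 169.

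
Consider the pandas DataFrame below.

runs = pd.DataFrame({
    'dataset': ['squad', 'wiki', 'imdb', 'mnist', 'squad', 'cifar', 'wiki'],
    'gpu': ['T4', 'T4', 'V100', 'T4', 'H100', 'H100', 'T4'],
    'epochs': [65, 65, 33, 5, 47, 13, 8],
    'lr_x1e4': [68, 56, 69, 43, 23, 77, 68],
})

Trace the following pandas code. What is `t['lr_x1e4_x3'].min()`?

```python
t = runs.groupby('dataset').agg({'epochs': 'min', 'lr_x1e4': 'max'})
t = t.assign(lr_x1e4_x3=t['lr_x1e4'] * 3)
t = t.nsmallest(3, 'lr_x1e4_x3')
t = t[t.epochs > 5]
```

204

group by dataset: min(epochs), max(lr_x1e4):
         epochs  lr_x1e4
dataset                 
cifar        13       77
imdb         33       69
mnist         5       43
squad        47       68
wiki          8       68
add column lr_x1e4_x3 = t['lr_x1e4'] * 3:
         epochs  lr_x1e4  lr_x1e4_x3
dataset                             
cifar        13       77         231
imdb         33       69         207
mnist         5       43         129
squad        47       68         204
wiki          8       68         204
take 3 rows with smallest lr_x1e4_x3:
         epochs  lr_x1e4  lr_x1e4_x3
dataset                             
mnist         5       43         129
squad        47       68         204
wiki          8       68         204
filter rows where epochs > 5:
         epochs  lr_x1e4  lr_x1e4_x3
dataset                             
squad        47       68         204
wiki          8       68         204
Then the min of column 'lr_x1e4_x3': 204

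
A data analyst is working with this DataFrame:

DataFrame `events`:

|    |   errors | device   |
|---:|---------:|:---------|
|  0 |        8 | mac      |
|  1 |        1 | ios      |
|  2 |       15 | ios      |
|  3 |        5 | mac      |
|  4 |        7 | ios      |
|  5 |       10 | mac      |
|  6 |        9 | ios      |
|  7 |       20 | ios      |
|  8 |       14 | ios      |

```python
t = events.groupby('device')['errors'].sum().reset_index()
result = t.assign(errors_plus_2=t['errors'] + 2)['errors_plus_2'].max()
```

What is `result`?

group by device, sum of errors:
device
ios    66
mac    23
Name: errors, dtype: int64
reset_index():
  device  errors
0    ios      66
1    mac      23
add column errors_plus_2 = t['errors'] + 2:
  device  errors  errors_plus_2
0    ios      66             68
1    mac      23             25
The max of column 'errors_plus_2' is 68.

68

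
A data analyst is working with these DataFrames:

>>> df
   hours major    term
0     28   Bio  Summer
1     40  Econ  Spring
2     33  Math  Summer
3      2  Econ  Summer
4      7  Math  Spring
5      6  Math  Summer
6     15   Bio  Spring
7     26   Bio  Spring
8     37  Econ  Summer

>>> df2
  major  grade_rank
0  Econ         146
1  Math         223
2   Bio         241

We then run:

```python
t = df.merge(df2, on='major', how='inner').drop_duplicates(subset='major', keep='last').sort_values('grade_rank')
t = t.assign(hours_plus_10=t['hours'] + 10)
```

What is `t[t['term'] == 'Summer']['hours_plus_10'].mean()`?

merge on 'major' (how='inner') → 9 rows:
   hours major    term  grade_rank
0     28   Bio  Summer         241
1     40  Econ  Spring         146
2     33  Math  Summer         223
3      2  Econ  Summer         146
4      7  Math  Spring         223
5      6  Math  Summer         223
6     15   Bio  Spring         241
7     26   Bio  Spring         241
8     37  Econ  Summer         146
drop duplicate major (keep=last):
   hours major    term  grade_rank
5      6  Math  Summer         223
7     26   Bio  Spring         241
8     37  Econ  Summer         146
sort by grade_rank:
   hours major    term  grade_rank
8     37  Econ  Summer         146
5      6  Math  Summer         223
7     26   Bio  Spring         241
add column hours_plus_10 = t['hours'] + 10:
   hours major    term  grade_rank  hours_plus_10
8     37  Econ  Summer         146             47
5      6  Math  Summer         223             16
7     26   Bio  Spring         241             36
filter rows where term == 'Summer':
   hours major    term  grade_rank  hours_plus_10
8     37  Econ  Summer         146             47
5      6  Math  Summer         223             16
So mean() = 31.5.

31.5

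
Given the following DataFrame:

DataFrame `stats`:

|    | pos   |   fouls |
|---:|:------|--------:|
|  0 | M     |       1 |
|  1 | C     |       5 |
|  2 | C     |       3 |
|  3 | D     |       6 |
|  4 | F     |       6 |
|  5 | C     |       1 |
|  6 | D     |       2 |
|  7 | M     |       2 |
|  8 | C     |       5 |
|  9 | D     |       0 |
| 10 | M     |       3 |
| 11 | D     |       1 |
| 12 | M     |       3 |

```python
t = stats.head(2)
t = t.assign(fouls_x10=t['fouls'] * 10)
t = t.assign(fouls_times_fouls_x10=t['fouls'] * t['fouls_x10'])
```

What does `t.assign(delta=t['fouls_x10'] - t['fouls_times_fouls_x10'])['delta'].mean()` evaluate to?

-100.0

take first 2 rows:
  pos  fouls
0   M      1
1   C      5
add column fouls_x10 = t['fouls'] * 10:
  pos  fouls  fouls_x10
0   M      1         10
1   C      5         50
add column fouls_times_fouls_x10 = t['fouls'] * t['fouls_x10']:
  pos  fouls  fouls_x10  fouls_times_fouls_x10
0   M      1         10                     10
1   C      5         50                    250
add column delta = t['fouls_x10'] - t['fouls_times_fouls_x10']:
  pos  fouls  fouls_x10  fouls_times_fouls_x10  delta
0   M      1         10                     10      0
1   C      5         50                    250   -200
Finally, mean of column 'delta' = -100.0.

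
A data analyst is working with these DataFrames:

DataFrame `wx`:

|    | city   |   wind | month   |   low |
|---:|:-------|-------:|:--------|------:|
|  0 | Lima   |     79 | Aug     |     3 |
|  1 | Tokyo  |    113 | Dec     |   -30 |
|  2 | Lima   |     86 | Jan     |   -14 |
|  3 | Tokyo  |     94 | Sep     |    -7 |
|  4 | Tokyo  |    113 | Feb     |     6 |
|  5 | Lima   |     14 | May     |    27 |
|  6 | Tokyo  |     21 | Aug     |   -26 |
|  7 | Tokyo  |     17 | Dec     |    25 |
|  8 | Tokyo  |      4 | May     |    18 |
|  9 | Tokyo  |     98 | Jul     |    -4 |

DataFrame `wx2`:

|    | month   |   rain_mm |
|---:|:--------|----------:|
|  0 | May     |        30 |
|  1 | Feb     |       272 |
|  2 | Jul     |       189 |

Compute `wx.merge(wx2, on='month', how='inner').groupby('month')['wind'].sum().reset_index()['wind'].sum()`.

229

merge on 'month' (how='inner') → 4 rows:
    city  wind month  low  rain_mm
0  Tokyo   113   Feb    6      272
1   Lima    14   May   27       30
2  Tokyo     4   May   18       30
3  Tokyo    98   Jul   -4      189
group by month, sum of wind:
month
Feb    113
Jul     98
May     18
Name: wind, dtype: int64
reset_index():
  month  wind
0   Feb   113
1   Jul    98
2   May    18
Hence 229.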